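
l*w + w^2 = w*(l + w)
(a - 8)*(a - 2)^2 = a^3 - 12*a^2 + 36*a - 32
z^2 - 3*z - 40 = (z - 8)*(z + 5)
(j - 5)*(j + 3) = j^2 - 2*j - 15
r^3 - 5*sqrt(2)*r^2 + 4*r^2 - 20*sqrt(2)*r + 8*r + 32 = (r + 4)*(r - 4*sqrt(2))*(r - sqrt(2))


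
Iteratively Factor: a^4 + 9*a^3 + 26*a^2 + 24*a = (a + 2)*(a^3 + 7*a^2 + 12*a) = a*(a + 2)*(a^2 + 7*a + 12) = a*(a + 2)*(a + 4)*(a + 3)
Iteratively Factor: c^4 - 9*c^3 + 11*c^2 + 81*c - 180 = (c - 4)*(c^3 - 5*c^2 - 9*c + 45) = (c - 5)*(c - 4)*(c^2 - 9) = (c - 5)*(c - 4)*(c + 3)*(c - 3)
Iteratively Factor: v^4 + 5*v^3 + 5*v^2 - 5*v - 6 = (v + 1)*(v^3 + 4*v^2 + v - 6) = (v - 1)*(v + 1)*(v^2 + 5*v + 6) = (v - 1)*(v + 1)*(v + 2)*(v + 3)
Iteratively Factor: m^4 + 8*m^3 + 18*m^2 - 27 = (m + 3)*(m^3 + 5*m^2 + 3*m - 9) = (m + 3)^2*(m^2 + 2*m - 3) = (m - 1)*(m + 3)^2*(m + 3)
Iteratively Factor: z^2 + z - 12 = (z - 3)*(z + 4)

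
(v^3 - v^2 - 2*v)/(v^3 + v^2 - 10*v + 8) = v*(v + 1)/(v^2 + 3*v - 4)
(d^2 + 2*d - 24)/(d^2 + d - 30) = (d - 4)/(d - 5)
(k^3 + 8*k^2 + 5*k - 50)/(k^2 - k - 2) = (k^2 + 10*k + 25)/(k + 1)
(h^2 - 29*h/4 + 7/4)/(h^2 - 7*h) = (h - 1/4)/h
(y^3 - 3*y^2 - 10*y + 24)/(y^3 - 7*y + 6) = (y - 4)/(y - 1)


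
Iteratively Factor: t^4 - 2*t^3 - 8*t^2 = (t + 2)*(t^3 - 4*t^2) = t*(t + 2)*(t^2 - 4*t) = t*(t - 4)*(t + 2)*(t)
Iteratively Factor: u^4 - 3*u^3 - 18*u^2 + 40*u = (u - 2)*(u^3 - u^2 - 20*u) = (u - 2)*(u + 4)*(u^2 - 5*u) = (u - 5)*(u - 2)*(u + 4)*(u)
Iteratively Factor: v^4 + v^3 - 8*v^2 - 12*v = (v + 2)*(v^3 - v^2 - 6*v) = (v + 2)^2*(v^2 - 3*v) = (v - 3)*(v + 2)^2*(v)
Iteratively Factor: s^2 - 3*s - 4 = (s - 4)*(s + 1)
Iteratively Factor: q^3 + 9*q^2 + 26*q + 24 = (q + 2)*(q^2 + 7*q + 12) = (q + 2)*(q + 4)*(q + 3)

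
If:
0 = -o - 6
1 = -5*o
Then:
No Solution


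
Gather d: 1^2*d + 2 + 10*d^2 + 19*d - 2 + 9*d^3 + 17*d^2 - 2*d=9*d^3 + 27*d^2 + 18*d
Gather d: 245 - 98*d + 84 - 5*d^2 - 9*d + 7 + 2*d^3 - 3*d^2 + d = 2*d^3 - 8*d^2 - 106*d + 336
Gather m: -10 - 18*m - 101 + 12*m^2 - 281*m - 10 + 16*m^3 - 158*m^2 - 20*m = 16*m^3 - 146*m^2 - 319*m - 121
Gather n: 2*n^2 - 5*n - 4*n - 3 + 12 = 2*n^2 - 9*n + 9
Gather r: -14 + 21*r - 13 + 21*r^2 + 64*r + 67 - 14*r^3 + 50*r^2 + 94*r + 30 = -14*r^3 + 71*r^2 + 179*r + 70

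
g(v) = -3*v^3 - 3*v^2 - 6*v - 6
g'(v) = -9*v^2 - 6*v - 6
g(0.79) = -14.09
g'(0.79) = -16.36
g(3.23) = -157.77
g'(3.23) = -119.28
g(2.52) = -88.18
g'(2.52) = -78.27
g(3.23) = -157.77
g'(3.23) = -119.28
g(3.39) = -177.69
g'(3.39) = -129.77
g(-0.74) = -1.99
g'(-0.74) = -6.49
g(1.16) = -21.68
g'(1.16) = -25.07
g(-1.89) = 14.88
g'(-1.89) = -26.81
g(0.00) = -6.00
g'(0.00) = -6.00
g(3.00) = -132.00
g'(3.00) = -105.00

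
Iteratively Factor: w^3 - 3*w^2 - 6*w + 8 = (w - 1)*(w^2 - 2*w - 8) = (w - 4)*(w - 1)*(w + 2)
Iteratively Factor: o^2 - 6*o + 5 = (o - 1)*(o - 5)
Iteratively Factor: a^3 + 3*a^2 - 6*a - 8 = (a + 1)*(a^2 + 2*a - 8) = (a + 1)*(a + 4)*(a - 2)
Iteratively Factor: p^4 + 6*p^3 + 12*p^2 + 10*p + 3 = (p + 3)*(p^3 + 3*p^2 + 3*p + 1) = (p + 1)*(p + 3)*(p^2 + 2*p + 1) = (p + 1)^2*(p + 3)*(p + 1)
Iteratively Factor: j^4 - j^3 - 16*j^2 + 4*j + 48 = (j - 4)*(j^3 + 3*j^2 - 4*j - 12) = (j - 4)*(j + 2)*(j^2 + j - 6) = (j - 4)*(j - 2)*(j + 2)*(j + 3)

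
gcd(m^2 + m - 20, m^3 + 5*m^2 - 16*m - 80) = m^2 + m - 20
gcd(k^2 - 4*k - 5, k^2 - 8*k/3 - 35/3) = k - 5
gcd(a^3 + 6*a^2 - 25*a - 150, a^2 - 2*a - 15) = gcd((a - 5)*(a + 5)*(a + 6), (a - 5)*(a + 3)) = a - 5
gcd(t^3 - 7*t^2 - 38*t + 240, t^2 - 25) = t - 5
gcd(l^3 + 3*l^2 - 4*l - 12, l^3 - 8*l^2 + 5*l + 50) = l + 2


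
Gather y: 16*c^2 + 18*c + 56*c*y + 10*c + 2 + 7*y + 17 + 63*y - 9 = 16*c^2 + 28*c + y*(56*c + 70) + 10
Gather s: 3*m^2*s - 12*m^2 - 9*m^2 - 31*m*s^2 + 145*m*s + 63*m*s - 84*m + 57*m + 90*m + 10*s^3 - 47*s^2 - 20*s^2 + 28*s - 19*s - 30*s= -21*m^2 + 63*m + 10*s^3 + s^2*(-31*m - 67) + s*(3*m^2 + 208*m - 21)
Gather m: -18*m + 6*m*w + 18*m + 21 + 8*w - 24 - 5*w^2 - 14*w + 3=6*m*w - 5*w^2 - 6*w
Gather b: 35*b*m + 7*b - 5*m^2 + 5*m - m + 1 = b*(35*m + 7) - 5*m^2 + 4*m + 1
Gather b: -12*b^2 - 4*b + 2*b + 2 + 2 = -12*b^2 - 2*b + 4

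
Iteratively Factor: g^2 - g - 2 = (g + 1)*(g - 2)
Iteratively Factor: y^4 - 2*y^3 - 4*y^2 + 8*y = (y - 2)*(y^3 - 4*y) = (y - 2)*(y + 2)*(y^2 - 2*y) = (y - 2)^2*(y + 2)*(y)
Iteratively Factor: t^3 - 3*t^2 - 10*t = (t)*(t^2 - 3*t - 10) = t*(t - 5)*(t + 2)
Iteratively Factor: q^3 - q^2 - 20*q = (q + 4)*(q^2 - 5*q) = q*(q + 4)*(q - 5)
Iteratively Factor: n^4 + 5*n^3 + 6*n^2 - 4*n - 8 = (n - 1)*(n^3 + 6*n^2 + 12*n + 8) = (n - 1)*(n + 2)*(n^2 + 4*n + 4) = (n - 1)*(n + 2)^2*(n + 2)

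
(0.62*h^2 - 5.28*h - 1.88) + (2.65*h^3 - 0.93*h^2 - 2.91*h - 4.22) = 2.65*h^3 - 0.31*h^2 - 8.19*h - 6.1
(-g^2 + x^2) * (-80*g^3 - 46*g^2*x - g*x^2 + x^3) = 80*g^5 + 46*g^4*x - 79*g^3*x^2 - 47*g^2*x^3 - g*x^4 + x^5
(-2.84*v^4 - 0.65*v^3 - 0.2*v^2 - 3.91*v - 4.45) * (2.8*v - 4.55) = -7.952*v^5 + 11.102*v^4 + 2.3975*v^3 - 10.038*v^2 + 5.3305*v + 20.2475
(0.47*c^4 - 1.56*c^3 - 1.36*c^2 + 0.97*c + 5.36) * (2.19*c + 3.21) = 1.0293*c^5 - 1.9077*c^4 - 7.986*c^3 - 2.2413*c^2 + 14.8521*c + 17.2056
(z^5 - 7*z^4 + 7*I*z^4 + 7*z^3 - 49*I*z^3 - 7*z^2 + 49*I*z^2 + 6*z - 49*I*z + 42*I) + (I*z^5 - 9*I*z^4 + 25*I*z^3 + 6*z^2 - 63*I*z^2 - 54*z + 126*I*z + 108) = z^5 + I*z^5 - 7*z^4 - 2*I*z^4 + 7*z^3 - 24*I*z^3 - z^2 - 14*I*z^2 - 48*z + 77*I*z + 108 + 42*I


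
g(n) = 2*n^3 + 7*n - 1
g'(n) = 6*n^2 + 7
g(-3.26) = -93.11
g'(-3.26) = 70.77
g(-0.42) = -4.09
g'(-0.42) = 8.06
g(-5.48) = -368.49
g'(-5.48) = 187.18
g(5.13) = 304.92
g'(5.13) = 164.90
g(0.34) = 1.46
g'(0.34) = 7.69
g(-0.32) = -3.31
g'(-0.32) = 7.61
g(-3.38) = -101.89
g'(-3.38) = 75.55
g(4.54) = 217.93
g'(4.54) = 130.67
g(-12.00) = -3541.00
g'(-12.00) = 871.00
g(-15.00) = -6856.00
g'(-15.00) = 1357.00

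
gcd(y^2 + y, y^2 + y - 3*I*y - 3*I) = y + 1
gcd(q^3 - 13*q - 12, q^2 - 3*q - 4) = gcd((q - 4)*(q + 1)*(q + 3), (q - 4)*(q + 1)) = q^2 - 3*q - 4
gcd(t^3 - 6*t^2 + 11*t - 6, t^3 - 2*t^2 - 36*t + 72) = t - 2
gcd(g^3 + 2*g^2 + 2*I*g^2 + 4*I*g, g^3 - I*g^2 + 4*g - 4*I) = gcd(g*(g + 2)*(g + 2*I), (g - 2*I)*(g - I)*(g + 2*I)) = g + 2*I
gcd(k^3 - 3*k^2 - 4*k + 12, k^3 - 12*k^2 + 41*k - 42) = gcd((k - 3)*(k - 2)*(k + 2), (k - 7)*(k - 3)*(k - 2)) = k^2 - 5*k + 6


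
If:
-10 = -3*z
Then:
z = 10/3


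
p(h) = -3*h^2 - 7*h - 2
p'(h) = -6*h - 7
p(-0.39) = 0.27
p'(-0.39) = -4.66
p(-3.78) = -18.41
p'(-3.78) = 15.68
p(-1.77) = 0.99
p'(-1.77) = 3.62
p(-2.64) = -4.43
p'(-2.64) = 8.84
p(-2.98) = -7.78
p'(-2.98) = 10.88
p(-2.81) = -6.02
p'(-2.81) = 9.86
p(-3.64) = -16.27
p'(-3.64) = 14.84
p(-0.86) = 1.80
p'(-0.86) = -1.84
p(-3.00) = -8.00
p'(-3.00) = 11.00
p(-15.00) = -572.00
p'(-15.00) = 83.00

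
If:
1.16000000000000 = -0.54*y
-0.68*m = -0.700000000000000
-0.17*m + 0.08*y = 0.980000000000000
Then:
No Solution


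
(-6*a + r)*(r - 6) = -6*a*r + 36*a + r^2 - 6*r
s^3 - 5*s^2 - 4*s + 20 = (s - 5)*(s - 2)*(s + 2)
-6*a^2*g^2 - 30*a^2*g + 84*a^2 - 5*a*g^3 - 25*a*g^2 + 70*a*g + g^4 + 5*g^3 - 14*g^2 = (-6*a + g)*(a + g)*(g - 2)*(g + 7)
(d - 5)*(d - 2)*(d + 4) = d^3 - 3*d^2 - 18*d + 40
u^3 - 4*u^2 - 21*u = u*(u - 7)*(u + 3)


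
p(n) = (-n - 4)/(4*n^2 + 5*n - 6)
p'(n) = (-8*n - 5)*(-n - 4)/(4*n^2 + 5*n - 6)^2 - 1/(4*n^2 + 5*n - 6)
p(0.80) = -8.57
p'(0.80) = 172.70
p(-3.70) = -0.01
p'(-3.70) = -0.04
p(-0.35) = 0.50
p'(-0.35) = 0.29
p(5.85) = -0.06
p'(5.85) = 0.01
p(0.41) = 1.35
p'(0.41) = 3.70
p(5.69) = -0.06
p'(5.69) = 0.01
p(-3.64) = -0.01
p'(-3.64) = -0.05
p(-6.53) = 0.02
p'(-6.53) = -0.00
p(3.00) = -0.16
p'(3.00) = 0.08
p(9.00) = -0.04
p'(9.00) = 0.00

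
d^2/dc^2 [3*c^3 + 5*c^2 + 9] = 18*c + 10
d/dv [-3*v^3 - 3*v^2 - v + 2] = -9*v^2 - 6*v - 1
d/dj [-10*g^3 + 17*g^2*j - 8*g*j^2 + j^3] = 17*g^2 - 16*g*j + 3*j^2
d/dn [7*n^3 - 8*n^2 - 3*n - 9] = 21*n^2 - 16*n - 3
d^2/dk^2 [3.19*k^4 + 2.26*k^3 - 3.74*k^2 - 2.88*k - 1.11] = 38.28*k^2 + 13.56*k - 7.48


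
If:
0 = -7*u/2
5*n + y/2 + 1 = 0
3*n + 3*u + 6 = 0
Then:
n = -2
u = 0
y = 18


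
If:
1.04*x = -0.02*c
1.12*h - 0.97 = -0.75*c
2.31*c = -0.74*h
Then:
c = -0.35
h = 1.10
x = 0.01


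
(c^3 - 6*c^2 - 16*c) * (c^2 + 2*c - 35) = c^5 - 4*c^4 - 63*c^3 + 178*c^2 + 560*c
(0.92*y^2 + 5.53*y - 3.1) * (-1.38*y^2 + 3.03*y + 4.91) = -1.2696*y^4 - 4.8438*y^3 + 25.5511*y^2 + 17.7593*y - 15.221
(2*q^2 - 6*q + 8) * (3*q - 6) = 6*q^3 - 30*q^2 + 60*q - 48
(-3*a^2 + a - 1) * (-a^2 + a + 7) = 3*a^4 - 4*a^3 - 19*a^2 + 6*a - 7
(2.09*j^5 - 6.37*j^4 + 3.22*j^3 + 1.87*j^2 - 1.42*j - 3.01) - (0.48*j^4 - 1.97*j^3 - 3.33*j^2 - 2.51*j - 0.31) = 2.09*j^5 - 6.85*j^4 + 5.19*j^3 + 5.2*j^2 + 1.09*j - 2.7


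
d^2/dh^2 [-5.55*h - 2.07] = 0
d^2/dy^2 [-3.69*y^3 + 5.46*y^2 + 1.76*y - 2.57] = 10.92 - 22.14*y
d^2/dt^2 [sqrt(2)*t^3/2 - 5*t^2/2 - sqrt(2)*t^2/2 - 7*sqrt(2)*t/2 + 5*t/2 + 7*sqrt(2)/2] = 3*sqrt(2)*t - 5 - sqrt(2)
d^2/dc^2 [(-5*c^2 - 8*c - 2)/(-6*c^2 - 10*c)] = (-3*c^3 + 54*c^2 + 90*c + 50)/(c^3*(27*c^3 + 135*c^2 + 225*c + 125))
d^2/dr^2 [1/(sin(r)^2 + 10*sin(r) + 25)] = 2*(5*sin(r) + cos(2*r) + 2)/(sin(r) + 5)^4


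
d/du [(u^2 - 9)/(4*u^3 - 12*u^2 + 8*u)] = (-u^4 + 29*u^2 - 54*u + 18)/(4*u^2*(u^4 - 6*u^3 + 13*u^2 - 12*u + 4))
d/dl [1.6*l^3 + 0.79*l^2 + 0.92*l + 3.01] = 4.8*l^2 + 1.58*l + 0.92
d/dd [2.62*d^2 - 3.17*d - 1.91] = 5.24*d - 3.17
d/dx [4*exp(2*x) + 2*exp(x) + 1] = (8*exp(x) + 2)*exp(x)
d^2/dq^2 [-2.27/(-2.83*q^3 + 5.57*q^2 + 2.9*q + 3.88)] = ((25.2878 - 38.5446*q)*(-2.83*q^3 + 5.57*q^2 + 2.9*q + 3.88) - 2.27*(-16.98*q^2 + 22.28*q + 5.8)*(-8.49*q^2 + 11.14*q + 2.9))/(-2.83*q^3 + 5.57*q^2 + 2.9*q + 3.88)^3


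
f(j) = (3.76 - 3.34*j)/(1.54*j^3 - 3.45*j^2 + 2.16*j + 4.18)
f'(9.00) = 0.01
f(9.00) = -0.03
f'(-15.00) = -0.00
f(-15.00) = -0.01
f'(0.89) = -0.74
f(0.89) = 0.18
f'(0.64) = -0.71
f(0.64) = 0.36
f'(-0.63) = -46.27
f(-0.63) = 5.51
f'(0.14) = -0.97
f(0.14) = 0.75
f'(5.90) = 0.03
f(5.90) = -0.07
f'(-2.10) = -0.34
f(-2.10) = -0.36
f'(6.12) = 0.02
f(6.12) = -0.07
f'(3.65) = 0.11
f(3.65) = -0.21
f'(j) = (3.76 - 3.34*j)*(-4.62*j^2 + 6.9*j - 2.16)/(1.54*j^3 - 3.45*j^2 + 2.16*j + 4.18)^2 - 3.34/(1.54*j^3 - 3.45*j^2 + 2.16*j + 4.18)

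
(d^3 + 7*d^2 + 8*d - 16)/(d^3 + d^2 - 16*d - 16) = (d^2 + 3*d - 4)/(d^2 - 3*d - 4)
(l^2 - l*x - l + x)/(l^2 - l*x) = (l - 1)/l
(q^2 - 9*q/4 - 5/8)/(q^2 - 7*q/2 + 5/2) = (q + 1/4)/(q - 1)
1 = 1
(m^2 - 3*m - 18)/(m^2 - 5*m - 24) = (m - 6)/(m - 8)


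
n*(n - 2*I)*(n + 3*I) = n^3 + I*n^2 + 6*n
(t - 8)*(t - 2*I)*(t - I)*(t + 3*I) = t^4 - 8*t^3 + 7*t^2 - 56*t - 6*I*t + 48*I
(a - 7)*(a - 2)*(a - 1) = a^3 - 10*a^2 + 23*a - 14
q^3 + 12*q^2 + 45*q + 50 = (q + 2)*(q + 5)^2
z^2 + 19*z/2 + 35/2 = (z + 5/2)*(z + 7)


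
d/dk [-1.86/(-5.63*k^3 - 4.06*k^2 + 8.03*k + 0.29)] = (-31.4154*k^2 - 15.1032*k + 14.9358)/(5.63*k^3 + 4.06*k^2 - 8.03*k - 0.29)^2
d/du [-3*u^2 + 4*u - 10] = 4 - 6*u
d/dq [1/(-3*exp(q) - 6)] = exp(q)/(3*(exp(q) + 2)^2)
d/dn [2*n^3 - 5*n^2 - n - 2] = 6*n^2 - 10*n - 1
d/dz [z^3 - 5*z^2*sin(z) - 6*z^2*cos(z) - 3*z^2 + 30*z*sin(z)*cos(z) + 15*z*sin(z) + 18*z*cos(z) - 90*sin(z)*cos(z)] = 6*z^2*sin(z) - 5*z^2*cos(z) + 3*z^2 - 28*z*sin(z) + 3*z*cos(z) + 30*z*cos(2*z) - 6*z + 15*sin(z) + 15*sin(2*z) + 18*cos(z) - 90*cos(2*z)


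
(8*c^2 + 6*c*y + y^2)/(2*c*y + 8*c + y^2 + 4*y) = (4*c + y)/(y + 4)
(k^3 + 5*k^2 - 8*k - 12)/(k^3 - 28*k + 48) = (k + 1)/(k - 4)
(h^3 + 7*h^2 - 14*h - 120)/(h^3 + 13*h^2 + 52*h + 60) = (h - 4)/(h + 2)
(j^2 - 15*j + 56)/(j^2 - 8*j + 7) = (j - 8)/(j - 1)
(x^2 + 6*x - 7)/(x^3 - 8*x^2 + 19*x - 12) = (x + 7)/(x^2 - 7*x + 12)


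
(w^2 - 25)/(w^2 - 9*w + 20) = (w + 5)/(w - 4)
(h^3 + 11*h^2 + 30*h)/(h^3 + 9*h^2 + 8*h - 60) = h/(h - 2)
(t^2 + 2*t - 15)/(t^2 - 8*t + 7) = (t^2 + 2*t - 15)/(t^2 - 8*t + 7)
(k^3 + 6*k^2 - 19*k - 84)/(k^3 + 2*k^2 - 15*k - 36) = (k + 7)/(k + 3)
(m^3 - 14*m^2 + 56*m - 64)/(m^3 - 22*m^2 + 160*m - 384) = (m^2 - 6*m + 8)/(m^2 - 14*m + 48)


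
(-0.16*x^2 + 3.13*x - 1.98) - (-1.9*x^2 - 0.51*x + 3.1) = 1.74*x^2 + 3.64*x - 5.08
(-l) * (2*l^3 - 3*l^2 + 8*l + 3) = -2*l^4 + 3*l^3 - 8*l^2 - 3*l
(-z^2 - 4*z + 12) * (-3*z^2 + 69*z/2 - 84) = 3*z^4 - 45*z^3/2 - 90*z^2 + 750*z - 1008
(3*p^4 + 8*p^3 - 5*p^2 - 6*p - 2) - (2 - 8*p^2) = 3*p^4 + 8*p^3 + 3*p^2 - 6*p - 4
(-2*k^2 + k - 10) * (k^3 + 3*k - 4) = -2*k^5 + k^4 - 16*k^3 + 11*k^2 - 34*k + 40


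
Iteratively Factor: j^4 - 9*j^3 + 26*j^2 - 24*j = (j - 2)*(j^3 - 7*j^2 + 12*j) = j*(j - 2)*(j^2 - 7*j + 12) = j*(j - 3)*(j - 2)*(j - 4)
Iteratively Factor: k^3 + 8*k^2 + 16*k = (k + 4)*(k^2 + 4*k) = (k + 4)^2*(k)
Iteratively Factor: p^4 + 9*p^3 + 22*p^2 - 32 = (p + 4)*(p^3 + 5*p^2 + 2*p - 8) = (p - 1)*(p + 4)*(p^2 + 6*p + 8) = (p - 1)*(p + 2)*(p + 4)*(p + 4)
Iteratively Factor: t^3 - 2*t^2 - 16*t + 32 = (t - 4)*(t^2 + 2*t - 8) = (t - 4)*(t + 4)*(t - 2)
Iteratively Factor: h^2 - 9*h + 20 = (h - 5)*(h - 4)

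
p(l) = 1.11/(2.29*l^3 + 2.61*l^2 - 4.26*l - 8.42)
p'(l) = 1.11*(-6.87*l^2 - 5.22*l + 4.26)/(2.29*l^3 + 2.61*l^2 - 4.26*l - 8.42)^2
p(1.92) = 0.12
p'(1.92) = -0.40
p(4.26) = 0.01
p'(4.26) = -0.00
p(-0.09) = -0.14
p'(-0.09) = 0.08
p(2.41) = 0.04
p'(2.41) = -0.07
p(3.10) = 0.02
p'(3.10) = -0.02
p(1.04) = -0.15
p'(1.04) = -0.17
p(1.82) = 0.18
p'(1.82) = -0.79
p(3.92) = 0.01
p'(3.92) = -0.01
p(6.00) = 0.00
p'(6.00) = -0.00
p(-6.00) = -0.00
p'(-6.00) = -0.00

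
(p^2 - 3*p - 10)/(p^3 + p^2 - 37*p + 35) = (p + 2)/(p^2 + 6*p - 7)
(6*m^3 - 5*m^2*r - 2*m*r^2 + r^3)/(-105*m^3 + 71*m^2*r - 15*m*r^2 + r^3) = (-2*m^2 + m*r + r^2)/(35*m^2 - 12*m*r + r^2)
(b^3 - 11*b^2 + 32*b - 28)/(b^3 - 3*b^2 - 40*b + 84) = (b - 2)/(b + 6)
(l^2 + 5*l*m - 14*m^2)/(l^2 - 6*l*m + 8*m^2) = (l + 7*m)/(l - 4*m)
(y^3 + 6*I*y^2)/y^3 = (y + 6*I)/y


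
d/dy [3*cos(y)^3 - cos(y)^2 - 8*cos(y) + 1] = (-9*cos(y)^2 + 2*cos(y) + 8)*sin(y)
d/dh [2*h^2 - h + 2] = 4*h - 1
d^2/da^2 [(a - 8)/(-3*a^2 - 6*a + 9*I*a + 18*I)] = 2*(-(a - 8)*(2*a + 2 - 3*I)^2 + 3*(a - 2 - I)*(a^2 + 2*a - 3*I*a - 6*I))/(3*(a^2 + 2*a - 3*I*a - 6*I)^3)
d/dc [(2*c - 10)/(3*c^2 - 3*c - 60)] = -2/(3*c^2 + 24*c + 48)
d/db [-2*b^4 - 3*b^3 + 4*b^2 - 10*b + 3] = -8*b^3 - 9*b^2 + 8*b - 10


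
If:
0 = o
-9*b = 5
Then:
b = -5/9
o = 0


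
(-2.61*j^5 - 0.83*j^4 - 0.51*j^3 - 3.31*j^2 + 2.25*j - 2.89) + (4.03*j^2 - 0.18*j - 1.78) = -2.61*j^5 - 0.83*j^4 - 0.51*j^3 + 0.72*j^2 + 2.07*j - 4.67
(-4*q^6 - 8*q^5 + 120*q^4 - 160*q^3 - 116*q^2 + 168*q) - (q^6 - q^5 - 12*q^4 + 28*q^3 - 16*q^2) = -5*q^6 - 7*q^5 + 132*q^4 - 188*q^3 - 100*q^2 + 168*q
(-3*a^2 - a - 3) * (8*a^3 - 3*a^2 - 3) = -24*a^5 + a^4 - 21*a^3 + 18*a^2 + 3*a + 9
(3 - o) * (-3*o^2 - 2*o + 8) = 3*o^3 - 7*o^2 - 14*o + 24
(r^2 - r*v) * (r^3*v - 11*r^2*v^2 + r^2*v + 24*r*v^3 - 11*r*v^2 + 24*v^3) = r^5*v - 12*r^4*v^2 + r^4*v + 35*r^3*v^3 - 12*r^3*v^2 - 24*r^2*v^4 + 35*r^2*v^3 - 24*r*v^4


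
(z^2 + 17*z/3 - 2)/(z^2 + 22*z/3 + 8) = (3*z - 1)/(3*z + 4)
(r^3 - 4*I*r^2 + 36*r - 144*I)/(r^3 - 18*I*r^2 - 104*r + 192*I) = (r + 6*I)/(r - 8*I)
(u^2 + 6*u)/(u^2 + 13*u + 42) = u/(u + 7)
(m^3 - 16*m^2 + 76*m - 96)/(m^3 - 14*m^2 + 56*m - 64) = (m - 6)/(m - 4)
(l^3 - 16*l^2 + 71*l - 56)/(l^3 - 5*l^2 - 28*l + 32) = (l - 7)/(l + 4)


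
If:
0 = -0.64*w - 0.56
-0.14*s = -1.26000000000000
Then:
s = 9.00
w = -0.88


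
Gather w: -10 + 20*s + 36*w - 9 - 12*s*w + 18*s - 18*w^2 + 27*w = 38*s - 18*w^2 + w*(63 - 12*s) - 19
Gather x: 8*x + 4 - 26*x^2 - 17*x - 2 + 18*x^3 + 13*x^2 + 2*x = 18*x^3 - 13*x^2 - 7*x + 2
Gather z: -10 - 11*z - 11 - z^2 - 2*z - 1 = -z^2 - 13*z - 22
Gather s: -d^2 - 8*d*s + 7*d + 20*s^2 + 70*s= -d^2 + 7*d + 20*s^2 + s*(70 - 8*d)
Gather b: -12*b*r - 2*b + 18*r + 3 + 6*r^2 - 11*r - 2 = b*(-12*r - 2) + 6*r^2 + 7*r + 1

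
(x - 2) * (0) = 0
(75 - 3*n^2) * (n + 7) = -3*n^3 - 21*n^2 + 75*n + 525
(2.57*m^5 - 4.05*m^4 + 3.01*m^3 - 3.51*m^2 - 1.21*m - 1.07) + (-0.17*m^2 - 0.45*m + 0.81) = 2.57*m^5 - 4.05*m^4 + 3.01*m^3 - 3.68*m^2 - 1.66*m - 0.26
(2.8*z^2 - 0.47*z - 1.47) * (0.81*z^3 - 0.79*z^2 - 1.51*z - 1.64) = 2.268*z^5 - 2.5927*z^4 - 5.0474*z^3 - 2.721*z^2 + 2.9905*z + 2.4108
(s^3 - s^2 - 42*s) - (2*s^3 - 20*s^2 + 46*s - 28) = -s^3 + 19*s^2 - 88*s + 28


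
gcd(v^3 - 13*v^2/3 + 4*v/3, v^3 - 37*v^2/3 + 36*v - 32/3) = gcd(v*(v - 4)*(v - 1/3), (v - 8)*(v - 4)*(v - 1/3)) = v^2 - 13*v/3 + 4/3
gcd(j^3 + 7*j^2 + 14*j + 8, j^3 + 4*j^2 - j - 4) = j^2 + 5*j + 4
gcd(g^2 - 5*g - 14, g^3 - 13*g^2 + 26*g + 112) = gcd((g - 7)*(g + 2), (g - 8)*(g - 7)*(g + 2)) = g^2 - 5*g - 14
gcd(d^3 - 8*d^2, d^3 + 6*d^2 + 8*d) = d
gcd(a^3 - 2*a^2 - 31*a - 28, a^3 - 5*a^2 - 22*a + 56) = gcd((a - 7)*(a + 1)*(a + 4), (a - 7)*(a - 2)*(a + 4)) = a^2 - 3*a - 28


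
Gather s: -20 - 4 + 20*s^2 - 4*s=20*s^2 - 4*s - 24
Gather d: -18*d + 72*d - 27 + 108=54*d + 81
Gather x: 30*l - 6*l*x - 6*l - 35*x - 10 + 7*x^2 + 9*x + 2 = 24*l + 7*x^2 + x*(-6*l - 26) - 8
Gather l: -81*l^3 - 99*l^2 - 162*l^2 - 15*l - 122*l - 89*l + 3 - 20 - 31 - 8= -81*l^3 - 261*l^2 - 226*l - 56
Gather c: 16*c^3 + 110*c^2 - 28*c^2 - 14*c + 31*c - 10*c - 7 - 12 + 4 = 16*c^3 + 82*c^2 + 7*c - 15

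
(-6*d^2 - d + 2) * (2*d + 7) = -12*d^3 - 44*d^2 - 3*d + 14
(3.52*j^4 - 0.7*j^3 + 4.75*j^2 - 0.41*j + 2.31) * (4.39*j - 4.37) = 15.4528*j^5 - 18.4554*j^4 + 23.9115*j^3 - 22.5574*j^2 + 11.9326*j - 10.0947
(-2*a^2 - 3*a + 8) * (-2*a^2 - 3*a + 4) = 4*a^4 + 12*a^3 - 15*a^2 - 36*a + 32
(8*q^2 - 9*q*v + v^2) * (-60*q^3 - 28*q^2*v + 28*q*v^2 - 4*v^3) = -480*q^5 + 316*q^4*v + 416*q^3*v^2 - 312*q^2*v^3 + 64*q*v^4 - 4*v^5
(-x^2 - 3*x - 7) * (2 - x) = x^3 + x^2 + x - 14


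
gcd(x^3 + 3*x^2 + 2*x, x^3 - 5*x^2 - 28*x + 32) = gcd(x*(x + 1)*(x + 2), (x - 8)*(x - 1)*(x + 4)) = 1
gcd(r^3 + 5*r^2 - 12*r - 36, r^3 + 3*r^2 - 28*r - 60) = r^2 + 8*r + 12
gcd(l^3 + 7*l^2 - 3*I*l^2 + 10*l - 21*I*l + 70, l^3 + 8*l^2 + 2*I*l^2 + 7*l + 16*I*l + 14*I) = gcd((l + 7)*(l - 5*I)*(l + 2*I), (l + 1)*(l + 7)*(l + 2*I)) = l^2 + l*(7 + 2*I) + 14*I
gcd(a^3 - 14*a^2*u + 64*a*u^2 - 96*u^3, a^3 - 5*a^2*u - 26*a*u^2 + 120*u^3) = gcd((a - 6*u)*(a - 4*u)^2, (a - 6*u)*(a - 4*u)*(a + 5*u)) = a^2 - 10*a*u + 24*u^2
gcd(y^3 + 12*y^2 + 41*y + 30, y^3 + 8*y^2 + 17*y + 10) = y^2 + 6*y + 5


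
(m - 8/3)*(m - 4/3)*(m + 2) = m^3 - 2*m^2 - 40*m/9 + 64/9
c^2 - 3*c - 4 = (c - 4)*(c + 1)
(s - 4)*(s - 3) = s^2 - 7*s + 12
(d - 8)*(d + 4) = d^2 - 4*d - 32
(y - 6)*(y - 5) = y^2 - 11*y + 30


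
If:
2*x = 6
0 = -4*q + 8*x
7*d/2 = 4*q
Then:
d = 48/7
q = 6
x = 3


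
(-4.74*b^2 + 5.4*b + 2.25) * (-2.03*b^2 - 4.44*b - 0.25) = 9.6222*b^4 + 10.0836*b^3 - 27.3585*b^2 - 11.34*b - 0.5625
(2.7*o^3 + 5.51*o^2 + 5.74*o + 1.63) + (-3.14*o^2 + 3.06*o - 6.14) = 2.7*o^3 + 2.37*o^2 + 8.8*o - 4.51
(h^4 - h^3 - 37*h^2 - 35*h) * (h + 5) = h^5 + 4*h^4 - 42*h^3 - 220*h^2 - 175*h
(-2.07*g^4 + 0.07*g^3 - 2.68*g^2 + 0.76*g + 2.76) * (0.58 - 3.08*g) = 6.3756*g^5 - 1.4162*g^4 + 8.295*g^3 - 3.8952*g^2 - 8.06*g + 1.6008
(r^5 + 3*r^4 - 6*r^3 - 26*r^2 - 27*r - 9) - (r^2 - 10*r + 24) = r^5 + 3*r^4 - 6*r^3 - 27*r^2 - 17*r - 33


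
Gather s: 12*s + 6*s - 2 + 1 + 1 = 18*s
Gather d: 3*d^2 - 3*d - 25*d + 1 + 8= 3*d^2 - 28*d + 9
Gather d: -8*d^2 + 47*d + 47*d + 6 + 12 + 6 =-8*d^2 + 94*d + 24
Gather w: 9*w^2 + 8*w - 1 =9*w^2 + 8*w - 1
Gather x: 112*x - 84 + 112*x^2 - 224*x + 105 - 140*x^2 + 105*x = -28*x^2 - 7*x + 21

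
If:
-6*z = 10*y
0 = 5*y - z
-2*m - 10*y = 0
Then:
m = 0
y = 0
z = 0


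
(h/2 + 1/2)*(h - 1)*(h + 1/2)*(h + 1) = h^4/2 + 3*h^3/4 - h^2/4 - 3*h/4 - 1/4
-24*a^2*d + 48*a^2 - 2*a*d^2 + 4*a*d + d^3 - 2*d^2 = (-6*a + d)*(4*a + d)*(d - 2)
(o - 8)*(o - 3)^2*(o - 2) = o^4 - 16*o^3 + 85*o^2 - 186*o + 144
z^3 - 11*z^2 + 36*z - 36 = (z - 6)*(z - 3)*(z - 2)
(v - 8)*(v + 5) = v^2 - 3*v - 40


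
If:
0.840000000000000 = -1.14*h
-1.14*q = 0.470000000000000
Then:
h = -0.74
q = -0.41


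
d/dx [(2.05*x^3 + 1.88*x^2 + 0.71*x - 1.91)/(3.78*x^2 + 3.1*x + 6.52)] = (7.749*x^4 + 12.71*x^3 + 43.2422*x^2 + 38.9548*x + 10.5502)/(14.2884*x^4 + 23.436*x^3 + 58.9012*x^2 + 40.424*x + 42.5104)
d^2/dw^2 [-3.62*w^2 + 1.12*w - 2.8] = -7.24000000000000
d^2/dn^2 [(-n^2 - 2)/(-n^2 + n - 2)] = 2*(n^3 - 6*n + 2)/(n^6 - 3*n^5 + 9*n^4 - 13*n^3 + 18*n^2 - 12*n + 8)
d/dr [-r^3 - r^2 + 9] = r*(-3*r - 2)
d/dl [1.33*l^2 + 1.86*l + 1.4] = 2.66*l + 1.86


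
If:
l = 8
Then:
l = 8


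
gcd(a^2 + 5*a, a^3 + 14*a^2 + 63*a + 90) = a + 5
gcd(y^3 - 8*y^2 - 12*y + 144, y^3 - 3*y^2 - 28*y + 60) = y - 6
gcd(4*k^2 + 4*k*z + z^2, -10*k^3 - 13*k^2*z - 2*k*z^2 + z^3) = 2*k + z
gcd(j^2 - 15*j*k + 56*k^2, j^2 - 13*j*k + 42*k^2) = j - 7*k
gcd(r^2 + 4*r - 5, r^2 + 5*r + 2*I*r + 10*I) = r + 5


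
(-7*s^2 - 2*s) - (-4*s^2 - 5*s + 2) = -3*s^2 + 3*s - 2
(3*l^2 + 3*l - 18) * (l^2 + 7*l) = 3*l^4 + 24*l^3 + 3*l^2 - 126*l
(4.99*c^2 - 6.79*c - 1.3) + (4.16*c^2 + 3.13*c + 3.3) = 9.15*c^2 - 3.66*c + 2.0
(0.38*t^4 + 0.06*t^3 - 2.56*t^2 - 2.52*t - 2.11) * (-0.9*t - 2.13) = -0.342*t^5 - 0.8634*t^4 + 2.1762*t^3 + 7.7208*t^2 + 7.2666*t + 4.4943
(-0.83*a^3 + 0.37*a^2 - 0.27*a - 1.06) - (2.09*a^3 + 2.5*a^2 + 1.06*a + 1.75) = -2.92*a^3 - 2.13*a^2 - 1.33*a - 2.81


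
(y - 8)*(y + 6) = y^2 - 2*y - 48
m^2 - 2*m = m*(m - 2)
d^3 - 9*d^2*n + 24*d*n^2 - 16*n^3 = (d - 4*n)^2*(d - n)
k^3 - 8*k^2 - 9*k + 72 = (k - 8)*(k - 3)*(k + 3)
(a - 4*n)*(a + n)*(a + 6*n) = a^3 + 3*a^2*n - 22*a*n^2 - 24*n^3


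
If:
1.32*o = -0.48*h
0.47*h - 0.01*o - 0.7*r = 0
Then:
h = 1.47792706333973*r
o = -0.53742802303263*r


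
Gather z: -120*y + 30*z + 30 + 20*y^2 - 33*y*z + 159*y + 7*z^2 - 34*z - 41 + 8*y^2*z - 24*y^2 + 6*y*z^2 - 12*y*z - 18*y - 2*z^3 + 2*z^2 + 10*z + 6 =-4*y^2 + 21*y - 2*z^3 + z^2*(6*y + 9) + z*(8*y^2 - 45*y + 6) - 5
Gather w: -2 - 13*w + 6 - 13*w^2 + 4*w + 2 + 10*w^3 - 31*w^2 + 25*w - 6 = 10*w^3 - 44*w^2 + 16*w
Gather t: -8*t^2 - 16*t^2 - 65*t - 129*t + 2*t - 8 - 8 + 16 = -24*t^2 - 192*t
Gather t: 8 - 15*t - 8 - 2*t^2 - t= -2*t^2 - 16*t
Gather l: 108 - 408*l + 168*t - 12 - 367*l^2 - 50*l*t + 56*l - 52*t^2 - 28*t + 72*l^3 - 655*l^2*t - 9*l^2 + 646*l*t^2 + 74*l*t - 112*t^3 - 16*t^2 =72*l^3 + l^2*(-655*t - 376) + l*(646*t^2 + 24*t - 352) - 112*t^3 - 68*t^2 + 140*t + 96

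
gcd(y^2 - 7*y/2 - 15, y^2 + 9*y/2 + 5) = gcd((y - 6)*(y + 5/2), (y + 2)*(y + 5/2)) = y + 5/2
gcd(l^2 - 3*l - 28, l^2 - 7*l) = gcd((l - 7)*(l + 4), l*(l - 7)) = l - 7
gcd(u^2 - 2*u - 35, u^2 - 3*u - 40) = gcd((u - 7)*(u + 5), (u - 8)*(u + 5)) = u + 5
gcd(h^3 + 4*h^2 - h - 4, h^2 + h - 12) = h + 4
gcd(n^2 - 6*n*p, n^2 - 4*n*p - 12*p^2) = -n + 6*p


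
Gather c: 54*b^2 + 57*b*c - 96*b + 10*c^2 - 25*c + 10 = 54*b^2 - 96*b + 10*c^2 + c*(57*b - 25) + 10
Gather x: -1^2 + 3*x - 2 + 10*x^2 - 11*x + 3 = 10*x^2 - 8*x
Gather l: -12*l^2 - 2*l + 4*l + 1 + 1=-12*l^2 + 2*l + 2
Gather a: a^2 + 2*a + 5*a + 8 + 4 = a^2 + 7*a + 12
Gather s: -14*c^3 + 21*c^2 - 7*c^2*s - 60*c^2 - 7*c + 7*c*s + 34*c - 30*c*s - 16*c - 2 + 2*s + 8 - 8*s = -14*c^3 - 39*c^2 + 11*c + s*(-7*c^2 - 23*c - 6) + 6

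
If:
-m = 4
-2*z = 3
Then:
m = -4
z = -3/2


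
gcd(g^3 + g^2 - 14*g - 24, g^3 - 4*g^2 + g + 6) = 1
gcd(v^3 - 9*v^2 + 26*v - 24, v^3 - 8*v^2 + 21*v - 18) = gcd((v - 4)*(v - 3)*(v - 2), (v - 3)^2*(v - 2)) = v^2 - 5*v + 6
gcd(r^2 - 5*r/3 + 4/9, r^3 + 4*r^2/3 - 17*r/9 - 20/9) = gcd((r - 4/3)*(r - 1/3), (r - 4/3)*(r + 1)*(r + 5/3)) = r - 4/3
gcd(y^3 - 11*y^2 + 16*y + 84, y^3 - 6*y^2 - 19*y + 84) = y - 7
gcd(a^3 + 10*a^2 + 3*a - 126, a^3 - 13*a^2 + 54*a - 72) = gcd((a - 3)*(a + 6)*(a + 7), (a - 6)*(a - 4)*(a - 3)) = a - 3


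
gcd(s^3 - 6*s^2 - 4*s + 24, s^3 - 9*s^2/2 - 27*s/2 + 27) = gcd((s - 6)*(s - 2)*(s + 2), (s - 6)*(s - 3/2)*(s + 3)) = s - 6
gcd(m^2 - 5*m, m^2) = m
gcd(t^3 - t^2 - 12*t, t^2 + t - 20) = t - 4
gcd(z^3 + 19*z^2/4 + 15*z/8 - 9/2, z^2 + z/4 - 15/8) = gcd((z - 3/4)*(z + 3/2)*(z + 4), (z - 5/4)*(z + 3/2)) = z + 3/2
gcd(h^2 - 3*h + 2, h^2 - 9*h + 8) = h - 1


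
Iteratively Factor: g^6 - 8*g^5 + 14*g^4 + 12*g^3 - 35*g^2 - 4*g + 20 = (g - 5)*(g^5 - 3*g^4 - g^3 + 7*g^2 - 4) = (g - 5)*(g - 2)*(g^4 - g^3 - 3*g^2 + g + 2) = (g - 5)*(g - 2)*(g + 1)*(g^3 - 2*g^2 - g + 2) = (g - 5)*(g - 2)^2*(g + 1)*(g^2 - 1) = (g - 5)*(g - 2)^2*(g + 1)^2*(g - 1)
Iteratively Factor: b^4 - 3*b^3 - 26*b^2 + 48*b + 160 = (b - 4)*(b^3 + b^2 - 22*b - 40) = (b - 4)*(b + 2)*(b^2 - b - 20) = (b - 5)*(b - 4)*(b + 2)*(b + 4)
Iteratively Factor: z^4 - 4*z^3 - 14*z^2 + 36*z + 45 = (z - 3)*(z^3 - z^2 - 17*z - 15) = (z - 5)*(z - 3)*(z^2 + 4*z + 3) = (z - 5)*(z - 3)*(z + 3)*(z + 1)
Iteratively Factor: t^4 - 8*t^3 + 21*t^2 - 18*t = (t - 2)*(t^3 - 6*t^2 + 9*t) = (t - 3)*(t - 2)*(t^2 - 3*t) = t*(t - 3)*(t - 2)*(t - 3)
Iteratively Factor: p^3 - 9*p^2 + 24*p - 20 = (p - 5)*(p^2 - 4*p + 4) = (p - 5)*(p - 2)*(p - 2)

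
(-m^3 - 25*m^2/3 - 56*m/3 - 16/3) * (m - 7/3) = -m^4 - 6*m^3 + 7*m^2/9 + 344*m/9 + 112/9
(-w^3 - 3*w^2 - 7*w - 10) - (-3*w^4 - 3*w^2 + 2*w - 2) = 3*w^4 - w^3 - 9*w - 8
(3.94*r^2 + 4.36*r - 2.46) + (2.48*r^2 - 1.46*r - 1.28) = 6.42*r^2 + 2.9*r - 3.74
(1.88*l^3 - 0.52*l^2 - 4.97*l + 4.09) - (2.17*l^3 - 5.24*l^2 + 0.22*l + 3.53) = -0.29*l^3 + 4.72*l^2 - 5.19*l + 0.56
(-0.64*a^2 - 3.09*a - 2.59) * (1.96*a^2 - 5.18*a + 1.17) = -1.2544*a^4 - 2.7412*a^3 + 10.181*a^2 + 9.8009*a - 3.0303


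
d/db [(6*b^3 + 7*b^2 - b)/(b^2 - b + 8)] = 2*(3*b^4 - 6*b^3 + 69*b^2 + 56*b - 4)/(b^4 - 2*b^3 + 17*b^2 - 16*b + 64)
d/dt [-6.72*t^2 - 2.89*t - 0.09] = -13.44*t - 2.89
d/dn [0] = 0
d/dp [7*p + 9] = 7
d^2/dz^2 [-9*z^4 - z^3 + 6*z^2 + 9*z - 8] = -108*z^2 - 6*z + 12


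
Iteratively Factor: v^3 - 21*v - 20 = (v + 1)*(v^2 - v - 20) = (v + 1)*(v + 4)*(v - 5)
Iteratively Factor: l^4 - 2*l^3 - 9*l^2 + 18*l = (l - 3)*(l^3 + l^2 - 6*l) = (l - 3)*(l + 3)*(l^2 - 2*l) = (l - 3)*(l - 2)*(l + 3)*(l)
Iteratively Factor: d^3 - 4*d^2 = (d)*(d^2 - 4*d) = d^2*(d - 4)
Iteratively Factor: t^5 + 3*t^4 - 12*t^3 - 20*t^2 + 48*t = (t - 2)*(t^4 + 5*t^3 - 2*t^2 - 24*t) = (t - 2)*(t + 4)*(t^3 + t^2 - 6*t) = t*(t - 2)*(t + 4)*(t^2 + t - 6) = t*(t - 2)^2*(t + 4)*(t + 3)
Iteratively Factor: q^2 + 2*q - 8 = (q - 2)*(q + 4)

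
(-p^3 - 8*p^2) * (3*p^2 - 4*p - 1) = -3*p^5 - 20*p^4 + 33*p^3 + 8*p^2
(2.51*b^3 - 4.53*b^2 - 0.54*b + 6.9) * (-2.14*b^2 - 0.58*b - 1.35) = -5.3714*b^5 + 8.2384*b^4 + 0.3945*b^3 - 8.3373*b^2 - 3.273*b - 9.315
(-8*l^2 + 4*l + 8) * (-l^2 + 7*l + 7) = 8*l^4 - 60*l^3 - 36*l^2 + 84*l + 56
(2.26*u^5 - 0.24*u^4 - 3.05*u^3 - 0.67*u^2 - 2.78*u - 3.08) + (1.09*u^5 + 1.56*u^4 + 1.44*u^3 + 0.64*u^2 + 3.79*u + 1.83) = 3.35*u^5 + 1.32*u^4 - 1.61*u^3 - 0.03*u^2 + 1.01*u - 1.25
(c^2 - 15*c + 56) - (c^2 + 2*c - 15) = 71 - 17*c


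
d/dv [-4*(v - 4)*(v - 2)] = 24 - 8*v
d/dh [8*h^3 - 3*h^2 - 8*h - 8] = 24*h^2 - 6*h - 8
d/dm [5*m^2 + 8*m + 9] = 10*m + 8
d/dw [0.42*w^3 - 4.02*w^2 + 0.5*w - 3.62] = 1.26*w^2 - 8.04*w + 0.5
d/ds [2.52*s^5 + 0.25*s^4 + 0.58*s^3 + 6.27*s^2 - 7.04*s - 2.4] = 12.6*s^4 + 1.0*s^3 + 1.74*s^2 + 12.54*s - 7.04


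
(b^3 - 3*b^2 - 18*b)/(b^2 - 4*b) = (b^2 - 3*b - 18)/(b - 4)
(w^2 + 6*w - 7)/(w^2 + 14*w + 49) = (w - 1)/(w + 7)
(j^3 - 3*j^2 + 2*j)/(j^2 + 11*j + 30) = j*(j^2 - 3*j + 2)/(j^2 + 11*j + 30)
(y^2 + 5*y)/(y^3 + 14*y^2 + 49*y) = (y + 5)/(y^2 + 14*y + 49)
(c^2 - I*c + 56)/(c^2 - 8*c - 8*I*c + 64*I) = (c + 7*I)/(c - 8)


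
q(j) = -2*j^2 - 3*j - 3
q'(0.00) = -3.00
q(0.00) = -3.00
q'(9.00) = -39.00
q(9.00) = -192.00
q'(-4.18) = 13.72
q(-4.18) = -25.40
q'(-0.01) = -2.96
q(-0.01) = -2.97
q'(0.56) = -5.24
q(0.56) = -5.31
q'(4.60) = -21.40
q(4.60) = -59.12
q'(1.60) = -9.40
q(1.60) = -12.92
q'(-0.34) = -1.64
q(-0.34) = -2.21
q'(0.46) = -4.84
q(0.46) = -4.80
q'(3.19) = -15.76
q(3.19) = -32.92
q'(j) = -4*j - 3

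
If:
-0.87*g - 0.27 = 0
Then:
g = -0.31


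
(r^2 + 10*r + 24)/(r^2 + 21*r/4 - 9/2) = 4*(r + 4)/(4*r - 3)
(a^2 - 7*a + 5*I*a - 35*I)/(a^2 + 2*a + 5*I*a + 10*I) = (a - 7)/(a + 2)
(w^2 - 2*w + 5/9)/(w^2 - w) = (w^2 - 2*w + 5/9)/(w*(w - 1))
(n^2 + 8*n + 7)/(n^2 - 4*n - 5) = (n + 7)/(n - 5)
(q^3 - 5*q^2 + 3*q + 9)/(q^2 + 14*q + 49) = (q^3 - 5*q^2 + 3*q + 9)/(q^2 + 14*q + 49)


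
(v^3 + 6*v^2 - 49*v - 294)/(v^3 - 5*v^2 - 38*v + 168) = (v + 7)/(v - 4)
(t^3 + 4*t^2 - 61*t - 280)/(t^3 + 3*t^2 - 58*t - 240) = (t + 7)/(t + 6)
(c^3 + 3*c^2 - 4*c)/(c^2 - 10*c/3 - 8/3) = 3*c*(-c^2 - 3*c + 4)/(-3*c^2 + 10*c + 8)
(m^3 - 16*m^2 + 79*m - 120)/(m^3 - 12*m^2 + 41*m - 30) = (m^2 - 11*m + 24)/(m^2 - 7*m + 6)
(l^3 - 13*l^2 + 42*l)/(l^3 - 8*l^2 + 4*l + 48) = l*(l - 7)/(l^2 - 2*l - 8)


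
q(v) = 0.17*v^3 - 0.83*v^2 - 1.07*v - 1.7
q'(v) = 0.51*v^2 - 1.66*v - 1.07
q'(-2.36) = 5.69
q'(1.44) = -2.40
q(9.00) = 45.37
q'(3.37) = -0.87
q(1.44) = -4.45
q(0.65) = -2.70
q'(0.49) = -1.76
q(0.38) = -2.22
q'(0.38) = -1.63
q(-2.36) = -6.03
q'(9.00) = 25.30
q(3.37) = -8.23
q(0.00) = -1.70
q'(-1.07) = 1.29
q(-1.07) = -1.71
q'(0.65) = -1.93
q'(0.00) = -1.07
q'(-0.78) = 0.54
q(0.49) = -2.40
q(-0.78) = -1.45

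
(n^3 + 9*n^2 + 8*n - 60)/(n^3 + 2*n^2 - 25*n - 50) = (n^2 + 4*n - 12)/(n^2 - 3*n - 10)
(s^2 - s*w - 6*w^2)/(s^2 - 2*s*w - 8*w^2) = (s - 3*w)/(s - 4*w)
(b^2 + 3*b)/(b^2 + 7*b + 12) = b/(b + 4)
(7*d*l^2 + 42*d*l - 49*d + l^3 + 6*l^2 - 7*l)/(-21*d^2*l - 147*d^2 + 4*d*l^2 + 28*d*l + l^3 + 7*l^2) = (1 - l)/(3*d - l)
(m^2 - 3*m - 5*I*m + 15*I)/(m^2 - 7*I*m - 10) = (m - 3)/(m - 2*I)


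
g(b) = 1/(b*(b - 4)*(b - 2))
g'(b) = -1/(b*(b - 4)*(b - 2)^2) - 1/(b*(b - 4)^2*(b - 2)) - 1/(b^2*(b - 4)*(b - 2))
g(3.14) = -0.32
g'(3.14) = 0.01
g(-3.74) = -0.01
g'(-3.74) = -0.00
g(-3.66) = -0.01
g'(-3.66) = -0.00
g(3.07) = -0.33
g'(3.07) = 0.06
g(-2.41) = -0.01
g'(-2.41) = -0.01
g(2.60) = -0.46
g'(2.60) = 0.61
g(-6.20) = -0.00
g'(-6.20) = -0.00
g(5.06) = 0.06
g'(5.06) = -0.09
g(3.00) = -0.33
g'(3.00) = 0.11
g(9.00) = 0.00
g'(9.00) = 0.00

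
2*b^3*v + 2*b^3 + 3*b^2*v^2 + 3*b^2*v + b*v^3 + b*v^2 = (b + v)*(2*b + v)*(b*v + b)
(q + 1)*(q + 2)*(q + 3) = q^3 + 6*q^2 + 11*q + 6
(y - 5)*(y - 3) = y^2 - 8*y + 15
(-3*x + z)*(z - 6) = -3*x*z + 18*x + z^2 - 6*z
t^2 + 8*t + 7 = (t + 1)*(t + 7)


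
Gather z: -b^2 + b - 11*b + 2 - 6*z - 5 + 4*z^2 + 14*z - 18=-b^2 - 10*b + 4*z^2 + 8*z - 21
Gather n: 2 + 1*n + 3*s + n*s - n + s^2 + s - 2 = n*s + s^2 + 4*s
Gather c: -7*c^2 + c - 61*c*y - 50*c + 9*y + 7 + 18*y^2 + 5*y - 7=-7*c^2 + c*(-61*y - 49) + 18*y^2 + 14*y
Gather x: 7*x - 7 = 7*x - 7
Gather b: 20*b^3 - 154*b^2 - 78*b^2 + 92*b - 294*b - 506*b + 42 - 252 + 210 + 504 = 20*b^3 - 232*b^2 - 708*b + 504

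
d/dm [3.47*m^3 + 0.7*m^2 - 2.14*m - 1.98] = 10.41*m^2 + 1.4*m - 2.14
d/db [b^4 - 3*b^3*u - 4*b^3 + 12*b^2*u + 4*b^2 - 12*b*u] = 4*b^3 - 9*b^2*u - 12*b^2 + 24*b*u + 8*b - 12*u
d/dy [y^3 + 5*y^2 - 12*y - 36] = 3*y^2 + 10*y - 12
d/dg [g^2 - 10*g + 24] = 2*g - 10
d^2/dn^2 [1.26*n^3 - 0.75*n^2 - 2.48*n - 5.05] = 7.56*n - 1.5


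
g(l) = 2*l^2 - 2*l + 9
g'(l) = 4*l - 2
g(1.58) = 10.83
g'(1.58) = 4.32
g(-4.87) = 66.17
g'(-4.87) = -21.48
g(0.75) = 8.62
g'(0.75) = 1.00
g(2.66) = 17.83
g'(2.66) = 8.64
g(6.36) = 77.18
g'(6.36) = 23.44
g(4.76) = 44.80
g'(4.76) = 17.04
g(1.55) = 10.70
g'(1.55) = 4.20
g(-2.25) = 23.62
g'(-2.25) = -11.00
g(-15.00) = 489.00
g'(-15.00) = -62.00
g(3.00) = 21.00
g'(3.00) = 10.00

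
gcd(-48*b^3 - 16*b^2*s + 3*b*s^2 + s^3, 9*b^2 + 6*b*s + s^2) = 3*b + s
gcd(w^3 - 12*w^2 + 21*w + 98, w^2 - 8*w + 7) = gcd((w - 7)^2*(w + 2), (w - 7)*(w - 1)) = w - 7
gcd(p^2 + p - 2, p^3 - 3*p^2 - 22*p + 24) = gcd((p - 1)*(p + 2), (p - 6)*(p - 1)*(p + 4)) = p - 1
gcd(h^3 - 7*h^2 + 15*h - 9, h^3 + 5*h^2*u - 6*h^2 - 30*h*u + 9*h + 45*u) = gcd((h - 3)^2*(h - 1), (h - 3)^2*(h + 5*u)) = h^2 - 6*h + 9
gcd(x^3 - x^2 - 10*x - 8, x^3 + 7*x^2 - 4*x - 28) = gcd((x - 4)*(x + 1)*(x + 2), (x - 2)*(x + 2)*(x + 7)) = x + 2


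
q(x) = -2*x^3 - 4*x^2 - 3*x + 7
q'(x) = -6*x^2 - 8*x - 3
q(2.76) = -73.80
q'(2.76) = -70.79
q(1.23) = -6.46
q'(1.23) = -21.92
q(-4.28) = 103.37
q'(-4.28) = -78.67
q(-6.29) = 365.33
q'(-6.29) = -190.06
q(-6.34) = 374.92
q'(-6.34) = -193.45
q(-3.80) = 70.38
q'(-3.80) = -59.24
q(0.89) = -0.25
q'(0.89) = -14.87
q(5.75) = -522.72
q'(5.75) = -247.38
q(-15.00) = 5902.00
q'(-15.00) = -1233.00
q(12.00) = -4061.00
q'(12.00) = -963.00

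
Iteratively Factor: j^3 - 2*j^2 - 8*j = (j - 4)*(j^2 + 2*j) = j*(j - 4)*(j + 2)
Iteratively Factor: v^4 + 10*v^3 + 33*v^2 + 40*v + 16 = (v + 4)*(v^3 + 6*v^2 + 9*v + 4) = (v + 4)^2*(v^2 + 2*v + 1) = (v + 1)*(v + 4)^2*(v + 1)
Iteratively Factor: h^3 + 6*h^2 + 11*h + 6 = (h + 3)*(h^2 + 3*h + 2) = (h + 2)*(h + 3)*(h + 1)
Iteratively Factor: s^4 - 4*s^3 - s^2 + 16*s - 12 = (s - 2)*(s^3 - 2*s^2 - 5*s + 6) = (s - 2)*(s + 2)*(s^2 - 4*s + 3) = (s - 2)*(s - 1)*(s + 2)*(s - 3)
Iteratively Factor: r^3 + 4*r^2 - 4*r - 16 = (r + 4)*(r^2 - 4) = (r + 2)*(r + 4)*(r - 2)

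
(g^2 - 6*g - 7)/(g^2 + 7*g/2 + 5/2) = 2*(g - 7)/(2*g + 5)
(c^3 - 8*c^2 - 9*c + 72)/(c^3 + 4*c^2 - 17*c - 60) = (c^2 - 11*c + 24)/(c^2 + c - 20)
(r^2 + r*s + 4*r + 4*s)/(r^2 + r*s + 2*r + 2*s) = (r + 4)/(r + 2)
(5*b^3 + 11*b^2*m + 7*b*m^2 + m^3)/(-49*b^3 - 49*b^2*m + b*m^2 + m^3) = (-5*b^2 - 6*b*m - m^2)/(49*b^2 - m^2)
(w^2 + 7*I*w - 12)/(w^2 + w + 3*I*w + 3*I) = (w + 4*I)/(w + 1)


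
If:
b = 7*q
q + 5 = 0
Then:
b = -35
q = -5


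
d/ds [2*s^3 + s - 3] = 6*s^2 + 1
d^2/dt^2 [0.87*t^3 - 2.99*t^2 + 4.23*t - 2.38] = 5.22*t - 5.98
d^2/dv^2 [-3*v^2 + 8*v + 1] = -6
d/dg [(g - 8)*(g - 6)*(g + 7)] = 3*g^2 - 14*g - 50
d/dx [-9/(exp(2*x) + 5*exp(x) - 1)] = (18*exp(x) + 45)*exp(x)/(exp(2*x) + 5*exp(x) - 1)^2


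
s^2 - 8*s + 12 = (s - 6)*(s - 2)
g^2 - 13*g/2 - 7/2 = (g - 7)*(g + 1/2)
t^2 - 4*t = t*(t - 4)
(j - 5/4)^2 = j^2 - 5*j/2 + 25/16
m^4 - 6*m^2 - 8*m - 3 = (m - 3)*(m + 1)^3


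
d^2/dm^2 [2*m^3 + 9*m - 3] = 12*m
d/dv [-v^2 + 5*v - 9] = 5 - 2*v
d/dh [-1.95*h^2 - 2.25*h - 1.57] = -3.9*h - 2.25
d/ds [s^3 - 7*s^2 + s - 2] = 3*s^2 - 14*s + 1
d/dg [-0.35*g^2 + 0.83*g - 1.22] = 0.83 - 0.7*g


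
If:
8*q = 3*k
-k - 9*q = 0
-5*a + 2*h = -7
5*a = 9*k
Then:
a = 0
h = -7/2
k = 0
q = 0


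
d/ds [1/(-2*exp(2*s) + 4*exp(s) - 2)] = (exp(s) - 1)*exp(s)/(exp(2*s) - 2*exp(s) + 1)^2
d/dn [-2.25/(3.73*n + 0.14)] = 8.3925/(3.73*n + 0.14)^2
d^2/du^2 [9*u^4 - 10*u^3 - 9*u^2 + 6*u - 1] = 108*u^2 - 60*u - 18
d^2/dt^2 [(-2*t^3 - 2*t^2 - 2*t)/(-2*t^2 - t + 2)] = 4*(7*t^3 + 6*t^2 + 24*t + 6)/(8*t^6 + 12*t^5 - 18*t^4 - 23*t^3 + 18*t^2 + 12*t - 8)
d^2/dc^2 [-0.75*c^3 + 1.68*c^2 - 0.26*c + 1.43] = 3.36 - 4.5*c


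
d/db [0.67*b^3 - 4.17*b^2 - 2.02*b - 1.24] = 2.01*b^2 - 8.34*b - 2.02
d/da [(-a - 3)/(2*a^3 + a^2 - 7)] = (-2*a^3 - a^2 + 2*a*(a + 3)*(3*a + 1) + 7)/(2*a^3 + a^2 - 7)^2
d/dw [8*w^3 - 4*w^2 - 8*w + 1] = 24*w^2 - 8*w - 8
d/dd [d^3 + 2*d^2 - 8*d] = 3*d^2 + 4*d - 8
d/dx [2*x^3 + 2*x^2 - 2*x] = 6*x^2 + 4*x - 2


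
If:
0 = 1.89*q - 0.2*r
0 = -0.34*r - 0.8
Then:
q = -0.25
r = -2.35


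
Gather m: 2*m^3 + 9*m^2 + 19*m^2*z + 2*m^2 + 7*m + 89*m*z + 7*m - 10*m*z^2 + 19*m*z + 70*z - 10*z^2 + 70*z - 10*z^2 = 2*m^3 + m^2*(19*z + 11) + m*(-10*z^2 + 108*z + 14) - 20*z^2 + 140*z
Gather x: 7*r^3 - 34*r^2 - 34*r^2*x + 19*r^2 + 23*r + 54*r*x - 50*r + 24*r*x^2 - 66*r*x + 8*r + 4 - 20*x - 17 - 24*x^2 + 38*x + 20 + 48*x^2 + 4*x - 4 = 7*r^3 - 15*r^2 - 19*r + x^2*(24*r + 24) + x*(-34*r^2 - 12*r + 22) + 3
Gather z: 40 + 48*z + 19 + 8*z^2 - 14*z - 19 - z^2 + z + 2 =7*z^2 + 35*z + 42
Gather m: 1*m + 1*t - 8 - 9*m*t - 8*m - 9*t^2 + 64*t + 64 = m*(-9*t - 7) - 9*t^2 + 65*t + 56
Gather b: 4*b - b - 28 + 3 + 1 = 3*b - 24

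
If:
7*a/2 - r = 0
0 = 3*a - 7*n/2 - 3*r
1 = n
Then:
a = -7/15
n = 1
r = -49/30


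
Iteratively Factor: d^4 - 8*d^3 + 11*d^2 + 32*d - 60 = (d + 2)*(d^3 - 10*d^2 + 31*d - 30) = (d - 5)*(d + 2)*(d^2 - 5*d + 6) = (d - 5)*(d - 2)*(d + 2)*(d - 3)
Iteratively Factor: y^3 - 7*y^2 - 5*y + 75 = (y - 5)*(y^2 - 2*y - 15) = (y - 5)*(y + 3)*(y - 5)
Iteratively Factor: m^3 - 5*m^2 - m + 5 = (m + 1)*(m^2 - 6*m + 5) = (m - 1)*(m + 1)*(m - 5)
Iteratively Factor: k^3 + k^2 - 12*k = (k - 3)*(k^2 + 4*k) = (k - 3)*(k + 4)*(k)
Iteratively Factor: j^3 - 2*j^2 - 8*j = (j - 4)*(j^2 + 2*j) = (j - 4)*(j + 2)*(j)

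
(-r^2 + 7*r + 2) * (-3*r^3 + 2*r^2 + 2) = 3*r^5 - 23*r^4 + 8*r^3 + 2*r^2 + 14*r + 4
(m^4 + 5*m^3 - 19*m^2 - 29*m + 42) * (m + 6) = m^5 + 11*m^4 + 11*m^3 - 143*m^2 - 132*m + 252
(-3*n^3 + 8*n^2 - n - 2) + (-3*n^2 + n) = -3*n^3 + 5*n^2 - 2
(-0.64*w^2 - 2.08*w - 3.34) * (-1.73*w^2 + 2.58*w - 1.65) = 1.1072*w^4 + 1.9472*w^3 + 1.4678*w^2 - 5.1852*w + 5.511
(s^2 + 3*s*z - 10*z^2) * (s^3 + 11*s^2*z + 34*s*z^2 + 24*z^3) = s^5 + 14*s^4*z + 57*s^3*z^2 + 16*s^2*z^3 - 268*s*z^4 - 240*z^5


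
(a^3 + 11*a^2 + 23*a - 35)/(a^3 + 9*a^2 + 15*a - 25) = (a + 7)/(a + 5)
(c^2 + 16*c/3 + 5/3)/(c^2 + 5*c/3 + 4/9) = 3*(c + 5)/(3*c + 4)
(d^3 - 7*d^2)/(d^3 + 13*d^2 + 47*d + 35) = d^2*(d - 7)/(d^3 + 13*d^2 + 47*d + 35)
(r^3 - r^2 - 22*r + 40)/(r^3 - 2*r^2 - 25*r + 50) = (r - 4)/(r - 5)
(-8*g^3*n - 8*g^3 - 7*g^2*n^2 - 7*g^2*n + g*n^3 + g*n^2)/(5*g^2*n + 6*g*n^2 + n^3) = g*(-8*g*n - 8*g + n^2 + n)/(n*(5*g + n))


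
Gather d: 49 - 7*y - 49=-7*y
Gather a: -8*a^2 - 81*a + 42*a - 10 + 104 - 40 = -8*a^2 - 39*a + 54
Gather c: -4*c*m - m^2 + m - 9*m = -4*c*m - m^2 - 8*m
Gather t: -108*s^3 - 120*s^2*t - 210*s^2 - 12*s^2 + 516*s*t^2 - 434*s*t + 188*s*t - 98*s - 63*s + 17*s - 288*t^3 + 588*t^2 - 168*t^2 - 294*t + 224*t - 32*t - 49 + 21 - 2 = -108*s^3 - 222*s^2 - 144*s - 288*t^3 + t^2*(516*s + 420) + t*(-120*s^2 - 246*s - 102) - 30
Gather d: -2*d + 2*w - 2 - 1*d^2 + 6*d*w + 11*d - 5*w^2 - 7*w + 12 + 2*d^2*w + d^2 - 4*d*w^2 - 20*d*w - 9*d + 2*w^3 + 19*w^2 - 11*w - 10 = 2*d^2*w + d*(-4*w^2 - 14*w) + 2*w^3 + 14*w^2 - 16*w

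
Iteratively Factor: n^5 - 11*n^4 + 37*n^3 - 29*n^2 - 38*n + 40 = (n - 2)*(n^4 - 9*n^3 + 19*n^2 + 9*n - 20) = (n - 2)*(n + 1)*(n^3 - 10*n^2 + 29*n - 20) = (n - 4)*(n - 2)*(n + 1)*(n^2 - 6*n + 5) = (n - 4)*(n - 2)*(n - 1)*(n + 1)*(n - 5)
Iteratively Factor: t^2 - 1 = (t - 1)*(t + 1)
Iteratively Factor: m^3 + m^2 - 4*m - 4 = (m + 2)*(m^2 - m - 2) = (m - 2)*(m + 2)*(m + 1)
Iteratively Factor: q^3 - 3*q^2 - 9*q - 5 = (q + 1)*(q^2 - 4*q - 5) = (q - 5)*(q + 1)*(q + 1)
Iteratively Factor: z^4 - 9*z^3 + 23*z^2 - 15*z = (z)*(z^3 - 9*z^2 + 23*z - 15) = z*(z - 3)*(z^2 - 6*z + 5) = z*(z - 5)*(z - 3)*(z - 1)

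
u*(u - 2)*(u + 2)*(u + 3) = u^4 + 3*u^3 - 4*u^2 - 12*u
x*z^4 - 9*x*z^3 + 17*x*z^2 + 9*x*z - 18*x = (z - 6)*(z - 3)*(z - 1)*(x*z + x)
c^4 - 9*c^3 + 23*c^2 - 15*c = c*(c - 5)*(c - 3)*(c - 1)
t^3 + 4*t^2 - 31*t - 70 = (t - 5)*(t + 2)*(t + 7)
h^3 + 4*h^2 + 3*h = h*(h + 1)*(h + 3)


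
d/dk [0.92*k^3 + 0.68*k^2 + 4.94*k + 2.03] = 2.76*k^2 + 1.36*k + 4.94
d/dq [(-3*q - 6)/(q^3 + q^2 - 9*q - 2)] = 3*(-q^3 - q^2 + 9*q + (q + 2)*(3*q^2 + 2*q - 9) + 2)/(q^3 + q^2 - 9*q - 2)^2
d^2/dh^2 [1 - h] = 0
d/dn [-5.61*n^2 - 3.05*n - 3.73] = -11.22*n - 3.05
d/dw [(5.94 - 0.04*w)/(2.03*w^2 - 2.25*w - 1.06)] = (0.0812*w^2 - 24.1164*w + 13.4074)/(4.1209*w^4 - 9.135*w^3 + 0.758900000000001*w^2 + 4.77*w + 1.1236)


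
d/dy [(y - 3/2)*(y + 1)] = 2*y - 1/2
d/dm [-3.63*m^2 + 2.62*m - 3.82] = 2.62 - 7.26*m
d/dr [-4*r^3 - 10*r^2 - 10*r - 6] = -12*r^2 - 20*r - 10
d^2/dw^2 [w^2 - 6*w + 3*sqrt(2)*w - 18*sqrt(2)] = 2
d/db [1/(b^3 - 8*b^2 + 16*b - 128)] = (-3*b^2 + 16*b - 16)/(b^3 - 8*b^2 + 16*b - 128)^2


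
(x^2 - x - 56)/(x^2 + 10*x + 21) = (x - 8)/(x + 3)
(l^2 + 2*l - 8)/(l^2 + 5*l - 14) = (l + 4)/(l + 7)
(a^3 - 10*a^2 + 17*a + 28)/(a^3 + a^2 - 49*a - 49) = (a - 4)/(a + 7)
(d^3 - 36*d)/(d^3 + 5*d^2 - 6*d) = (d - 6)/(d - 1)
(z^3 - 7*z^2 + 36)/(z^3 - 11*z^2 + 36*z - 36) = (z + 2)/(z - 2)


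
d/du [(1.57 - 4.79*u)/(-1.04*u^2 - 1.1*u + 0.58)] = (-4.9816*u^2 + 3.2656*u - 1.0512)/(1.0816*u^4 + 2.288*u^3 + 0.00360000000000027*u^2 - 1.276*u + 0.3364)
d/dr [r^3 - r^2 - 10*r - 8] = 3*r^2 - 2*r - 10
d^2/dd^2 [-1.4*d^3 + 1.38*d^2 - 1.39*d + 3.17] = 2.76 - 8.4*d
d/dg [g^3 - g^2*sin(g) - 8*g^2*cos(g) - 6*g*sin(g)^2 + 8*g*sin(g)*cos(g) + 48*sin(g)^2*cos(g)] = 8*g^2*sin(g) - g^2*cos(g) + 3*g^2 - 2*g*sin(g) - 6*g*sin(2*g) - 16*g*cos(g) + 8*g*cos(2*g) - 12*sin(g) + 4*sin(2*g) + 36*sin(3*g) + 3*cos(2*g) - 3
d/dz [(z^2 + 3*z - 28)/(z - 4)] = 1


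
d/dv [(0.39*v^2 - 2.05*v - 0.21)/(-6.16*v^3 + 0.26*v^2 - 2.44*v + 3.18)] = (2.4024*v^4 - 25.256*v^3 - 4.2994*v^2 + 2.5896*v - 7.0314)/(37.9456*v^6 - 3.2032*v^5 + 30.1284*v^4 - 40.4464*v^3 + 7.6072*v^2 - 15.5184*v + 10.1124)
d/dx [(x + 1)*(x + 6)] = 2*x + 7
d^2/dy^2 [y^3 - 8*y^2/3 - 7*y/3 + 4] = 6*y - 16/3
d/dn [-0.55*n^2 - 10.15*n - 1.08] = -1.1*n - 10.15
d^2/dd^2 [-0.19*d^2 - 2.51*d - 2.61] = -0.380000000000000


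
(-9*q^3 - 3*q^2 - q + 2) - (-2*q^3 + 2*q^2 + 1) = -7*q^3 - 5*q^2 - q + 1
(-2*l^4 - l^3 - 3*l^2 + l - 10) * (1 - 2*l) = 4*l^5 + 5*l^3 - 5*l^2 + 21*l - 10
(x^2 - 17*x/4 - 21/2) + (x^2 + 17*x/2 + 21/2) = 2*x^2 + 17*x/4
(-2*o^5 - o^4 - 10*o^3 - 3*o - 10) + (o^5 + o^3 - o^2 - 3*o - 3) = -o^5 - o^4 - 9*o^3 - o^2 - 6*o - 13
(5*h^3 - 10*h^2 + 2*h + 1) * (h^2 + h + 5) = 5*h^5 - 5*h^4 + 17*h^3 - 47*h^2 + 11*h + 5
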